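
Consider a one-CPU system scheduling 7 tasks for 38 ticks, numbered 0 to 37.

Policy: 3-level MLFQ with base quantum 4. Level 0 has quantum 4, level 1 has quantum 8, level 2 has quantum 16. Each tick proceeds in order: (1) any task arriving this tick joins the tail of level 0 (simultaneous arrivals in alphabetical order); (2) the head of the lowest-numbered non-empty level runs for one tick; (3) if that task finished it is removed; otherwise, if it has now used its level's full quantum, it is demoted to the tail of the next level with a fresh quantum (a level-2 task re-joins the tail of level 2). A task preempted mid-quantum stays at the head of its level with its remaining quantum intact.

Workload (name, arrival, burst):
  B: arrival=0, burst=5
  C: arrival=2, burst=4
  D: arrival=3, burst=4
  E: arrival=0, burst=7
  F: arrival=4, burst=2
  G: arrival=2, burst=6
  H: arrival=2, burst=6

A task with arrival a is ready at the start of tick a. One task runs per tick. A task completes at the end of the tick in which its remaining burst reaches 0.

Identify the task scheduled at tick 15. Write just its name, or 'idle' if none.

running at tick 15 = G

t=0: L0/L1/L2 = BE/-/- → run B
t=1: L0/L1/L2 = BE/-/- → run B
t=2: L0/L1/L2 = BECGH/-/- → run B
t=3: L0/L1/L2 = BECGHD/-/- → run B
t=4: L0/L1/L2 = ECGHDF/B/- → run E
t=5: L0/L1/L2 = ECGHDF/B/- → run E
t=6: L0/L1/L2 = ECGHDF/B/- → run E
t=7: L0/L1/L2 = ECGHDF/B/- → run E
t=8: L0/L1/L2 = CGHDF/BE/- → run C
t=9: L0/L1/L2 = CGHDF/BE/- → run C
t=10: L0/L1/L2 = CGHDF/BE/- → run C
t=11: L0/L1/L2 = CGHDF/BE/- → run C
t=12: L0/L1/L2 = GHDF/BE/- → run G
t=13: L0/L1/L2 = GHDF/BE/- → run G
t=14: L0/L1/L2 = GHDF/BE/- → run G
t=15: L0/L1/L2 = GHDF/BE/- → run G
t=16: L0/L1/L2 = HDF/BEG/- → run H
t=17: L0/L1/L2 = HDF/BEG/- → run H
t=18: L0/L1/L2 = HDF/BEG/- → run H
t=19: L0/L1/L2 = HDF/BEG/- → run H
t=20: L0/L1/L2 = DF/BEGH/- → run D
t=21: L0/L1/L2 = DF/BEGH/- → run D
t=22: L0/L1/L2 = DF/BEGH/- → run D
t=23: L0/L1/L2 = DF/BEGH/- → run D
t=24: L0/L1/L2 = F/BEGH/- → run F
t=25: L0/L1/L2 = F/BEGH/- → run F
t=26: L0/L1/L2 = -/BEGH/- → run B
t=27: L0/L1/L2 = -/EGH/- → run E
t=28: L0/L1/L2 = -/EGH/- → run E
t=29: L0/L1/L2 = -/EGH/- → run E
t=30: L0/L1/L2 = -/GH/- → run G
t=31: L0/L1/L2 = -/GH/- → run G
t=32: L0/L1/L2 = -/H/- → run H
t=33: L0/L1/L2 = -/H/- → run H
t=34: (idle)
t=35: (idle)
t=36: (idle)
t=37: (idle)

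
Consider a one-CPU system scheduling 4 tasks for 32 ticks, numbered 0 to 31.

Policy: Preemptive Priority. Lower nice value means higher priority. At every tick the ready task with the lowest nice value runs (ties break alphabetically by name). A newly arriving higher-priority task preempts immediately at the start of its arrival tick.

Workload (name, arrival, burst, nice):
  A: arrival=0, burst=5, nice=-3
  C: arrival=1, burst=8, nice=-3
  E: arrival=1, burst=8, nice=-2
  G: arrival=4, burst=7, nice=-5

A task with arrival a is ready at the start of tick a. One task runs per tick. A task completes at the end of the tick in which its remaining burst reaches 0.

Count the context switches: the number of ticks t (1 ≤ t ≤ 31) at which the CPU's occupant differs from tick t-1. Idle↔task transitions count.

context switches = 5

t=0: ready={A} → run A
t=1: ready={A,C,E} → run A
t=2: ready={A,C,E} → run A
t=3: ready={A,C,E} → run A
t=4: ready={A,C,E,G} → run G
t=5: ready={A,C,E,G} → run G
t=6: ready={A,C,E,G} → run G
t=7: ready={A,C,E,G} → run G
t=8: ready={A,C,E,G} → run G
t=9: ready={A,C,E,G} → run G
t=10: ready={A,C,E,G} → run G
t=11: ready={A,C,E} → run A
t=12: ready={C,E} → run C
t=13: ready={C,E} → run C
t=14: ready={C,E} → run C
t=15: ready={C,E} → run C
t=16: ready={C,E} → run C
t=17: ready={C,E} → run C
t=18: ready={C,E} → run C
t=19: ready={C,E} → run C
t=20: ready={E} → run E
t=21: ready={E} → run E
t=22: ready={E} → run E
t=23: ready={E} → run E
t=24: ready={E} → run E
t=25: ready={E} → run E
t=26: ready={E} → run E
t=27: ready={E} → run E
t=28: (idle)
t=29: (idle)
t=30: (idle)
t=31: (idle)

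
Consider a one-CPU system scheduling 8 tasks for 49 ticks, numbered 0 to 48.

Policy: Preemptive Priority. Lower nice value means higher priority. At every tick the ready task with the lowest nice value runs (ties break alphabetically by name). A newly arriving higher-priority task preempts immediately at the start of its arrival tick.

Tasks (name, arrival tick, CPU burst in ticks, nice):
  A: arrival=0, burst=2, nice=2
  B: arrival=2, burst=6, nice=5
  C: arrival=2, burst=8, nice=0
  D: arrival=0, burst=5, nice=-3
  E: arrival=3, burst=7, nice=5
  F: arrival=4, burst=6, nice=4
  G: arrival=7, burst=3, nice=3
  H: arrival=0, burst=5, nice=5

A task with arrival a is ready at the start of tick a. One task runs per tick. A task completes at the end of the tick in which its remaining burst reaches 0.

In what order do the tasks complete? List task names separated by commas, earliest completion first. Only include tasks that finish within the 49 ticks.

completion order = D, C, A, G, F, B, E, H

t=0: ready={A,D,H} → run D
t=1: ready={A,D,H} → run D
t=2: ready={A,B,C,D,H} → run D
t=3: ready={A,B,C,D,E,H} → run D
t=4: ready={A,B,C,D,E,F,H} → run D
t=5: ready={A,B,C,E,F,H} → run C
t=6: ready={A,B,C,E,F,H} → run C
t=7: ready={A,B,C,E,F,G,H} → run C
t=8: ready={A,B,C,E,F,G,H} → run C
t=9: ready={A,B,C,E,F,G,H} → run C
t=10: ready={A,B,C,E,F,G,H} → run C
t=11: ready={A,B,C,E,F,G,H} → run C
t=12: ready={A,B,C,E,F,G,H} → run C
t=13: ready={A,B,E,F,G,H} → run A
t=14: ready={A,B,E,F,G,H} → run A
t=15: ready={B,E,F,G,H} → run G
t=16: ready={B,E,F,G,H} → run G
t=17: ready={B,E,F,G,H} → run G
t=18: ready={B,E,F,H} → run F
t=19: ready={B,E,F,H} → run F
t=20: ready={B,E,F,H} → run F
t=21: ready={B,E,F,H} → run F
t=22: ready={B,E,F,H} → run F
t=23: ready={B,E,F,H} → run F
t=24: ready={B,E,H} → run B
t=25: ready={B,E,H} → run B
t=26: ready={B,E,H} → run B
t=27: ready={B,E,H} → run B
t=28: ready={B,E,H} → run B
t=29: ready={B,E,H} → run B
t=30: ready={E,H} → run E
t=31: ready={E,H} → run E
t=32: ready={E,H} → run E
t=33: ready={E,H} → run E
t=34: ready={E,H} → run E
t=35: ready={E,H} → run E
t=36: ready={E,H} → run E
t=37: ready={H} → run H
t=38: ready={H} → run H
t=39: ready={H} → run H
t=40: ready={H} → run H
t=41: ready={H} → run H
t=42: (idle)
t=43: (idle)
t=44: (idle)
t=45: (idle)
t=46: (idle)
t=47: (idle)
t=48: (idle)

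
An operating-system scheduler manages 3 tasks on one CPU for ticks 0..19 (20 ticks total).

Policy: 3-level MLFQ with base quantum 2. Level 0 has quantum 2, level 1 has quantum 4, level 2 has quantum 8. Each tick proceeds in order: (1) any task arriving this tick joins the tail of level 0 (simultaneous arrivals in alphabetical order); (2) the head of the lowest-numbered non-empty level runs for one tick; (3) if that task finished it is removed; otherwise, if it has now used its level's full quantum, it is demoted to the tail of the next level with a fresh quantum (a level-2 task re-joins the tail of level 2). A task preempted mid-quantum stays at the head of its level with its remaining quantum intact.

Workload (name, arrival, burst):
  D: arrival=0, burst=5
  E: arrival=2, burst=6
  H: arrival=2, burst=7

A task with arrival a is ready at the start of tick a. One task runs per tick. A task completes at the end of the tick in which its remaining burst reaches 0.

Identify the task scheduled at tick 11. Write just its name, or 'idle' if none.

t=0: L0/L1/L2 = D/-/- → run D
t=1: L0/L1/L2 = D/-/- → run D
t=2: L0/L1/L2 = EH/D/- → run E
t=3: L0/L1/L2 = EH/D/- → run E
t=4: L0/L1/L2 = H/DE/- → run H
t=5: L0/L1/L2 = H/DE/- → run H
t=6: L0/L1/L2 = -/DEH/- → run D
t=7: L0/L1/L2 = -/DEH/- → run D
t=8: L0/L1/L2 = -/DEH/- → run D
t=9: L0/L1/L2 = -/EH/- → run E
t=10: L0/L1/L2 = -/EH/- → run E
t=11: L0/L1/L2 = -/EH/- → run E
t=12: L0/L1/L2 = -/EH/- → run E
t=13: L0/L1/L2 = -/H/- → run H
t=14: L0/L1/L2 = -/H/- → run H
t=15: L0/L1/L2 = -/H/- → run H
t=16: L0/L1/L2 = -/H/- → run H
t=17: L0/L1/L2 = -/-/H → run H
t=18: (idle)
t=19: (idle)

running at tick 11 = E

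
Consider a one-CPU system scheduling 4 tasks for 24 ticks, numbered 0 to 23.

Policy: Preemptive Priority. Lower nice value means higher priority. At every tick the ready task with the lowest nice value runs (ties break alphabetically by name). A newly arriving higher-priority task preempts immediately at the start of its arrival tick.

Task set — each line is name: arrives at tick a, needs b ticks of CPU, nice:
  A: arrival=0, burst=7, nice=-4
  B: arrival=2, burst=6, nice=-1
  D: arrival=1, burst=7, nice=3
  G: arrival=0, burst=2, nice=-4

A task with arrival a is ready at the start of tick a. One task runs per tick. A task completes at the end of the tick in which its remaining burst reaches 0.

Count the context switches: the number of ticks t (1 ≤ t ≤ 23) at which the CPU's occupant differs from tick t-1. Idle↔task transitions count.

t=0: ready={A,G} → run A
t=1: ready={A,D,G} → run A
t=2: ready={A,B,D,G} → run A
t=3: ready={A,B,D,G} → run A
t=4: ready={A,B,D,G} → run A
t=5: ready={A,B,D,G} → run A
t=6: ready={A,B,D,G} → run A
t=7: ready={B,D,G} → run G
t=8: ready={B,D,G} → run G
t=9: ready={B,D} → run B
t=10: ready={B,D} → run B
t=11: ready={B,D} → run B
t=12: ready={B,D} → run B
t=13: ready={B,D} → run B
t=14: ready={B,D} → run B
t=15: ready={D} → run D
t=16: ready={D} → run D
t=17: ready={D} → run D
t=18: ready={D} → run D
t=19: ready={D} → run D
t=20: ready={D} → run D
t=21: ready={D} → run D
t=22: (idle)
t=23: (idle)

context switches = 4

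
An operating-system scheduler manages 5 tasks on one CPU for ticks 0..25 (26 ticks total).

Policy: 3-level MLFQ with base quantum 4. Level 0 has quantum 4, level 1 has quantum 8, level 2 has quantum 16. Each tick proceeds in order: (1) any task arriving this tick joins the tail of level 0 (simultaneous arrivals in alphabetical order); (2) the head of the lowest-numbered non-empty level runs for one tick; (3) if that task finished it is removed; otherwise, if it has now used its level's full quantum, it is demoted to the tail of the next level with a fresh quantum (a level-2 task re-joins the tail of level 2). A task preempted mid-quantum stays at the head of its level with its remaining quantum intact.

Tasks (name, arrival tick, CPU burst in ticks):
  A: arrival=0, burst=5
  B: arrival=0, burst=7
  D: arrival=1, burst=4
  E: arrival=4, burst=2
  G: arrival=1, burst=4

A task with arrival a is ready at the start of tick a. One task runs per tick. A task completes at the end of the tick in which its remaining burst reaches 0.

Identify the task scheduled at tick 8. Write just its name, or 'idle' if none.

running at tick 8 = D

t=0: L0/L1/L2 = AB/-/- → run A
t=1: L0/L1/L2 = ABDG/-/- → run A
t=2: L0/L1/L2 = ABDG/-/- → run A
t=3: L0/L1/L2 = ABDG/-/- → run A
t=4: L0/L1/L2 = BDGE/A/- → run B
t=5: L0/L1/L2 = BDGE/A/- → run B
t=6: L0/L1/L2 = BDGE/A/- → run B
t=7: L0/L1/L2 = BDGE/A/- → run B
t=8: L0/L1/L2 = DGE/AB/- → run D
t=9: L0/L1/L2 = DGE/AB/- → run D
t=10: L0/L1/L2 = DGE/AB/- → run D
t=11: L0/L1/L2 = DGE/AB/- → run D
t=12: L0/L1/L2 = GE/AB/- → run G
t=13: L0/L1/L2 = GE/AB/- → run G
t=14: L0/L1/L2 = GE/AB/- → run G
t=15: L0/L1/L2 = GE/AB/- → run G
t=16: L0/L1/L2 = E/AB/- → run E
t=17: L0/L1/L2 = E/AB/- → run E
t=18: L0/L1/L2 = -/AB/- → run A
t=19: L0/L1/L2 = -/B/- → run B
t=20: L0/L1/L2 = -/B/- → run B
t=21: L0/L1/L2 = -/B/- → run B
t=22: (idle)
t=23: (idle)
t=24: (idle)
t=25: (idle)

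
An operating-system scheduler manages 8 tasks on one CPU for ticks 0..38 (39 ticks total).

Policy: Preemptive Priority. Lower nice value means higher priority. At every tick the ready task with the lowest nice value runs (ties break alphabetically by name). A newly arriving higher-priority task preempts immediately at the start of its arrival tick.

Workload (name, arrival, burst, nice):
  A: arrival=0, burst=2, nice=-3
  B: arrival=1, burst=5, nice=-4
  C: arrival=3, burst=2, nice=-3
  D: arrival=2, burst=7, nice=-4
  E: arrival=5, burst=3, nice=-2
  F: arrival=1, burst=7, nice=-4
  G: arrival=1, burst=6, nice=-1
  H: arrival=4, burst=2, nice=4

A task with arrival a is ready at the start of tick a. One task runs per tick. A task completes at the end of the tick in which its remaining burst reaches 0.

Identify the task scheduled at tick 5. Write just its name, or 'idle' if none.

t=0: ready={A} → run A
t=1: ready={A,B,F,G} → run B
t=2: ready={A,B,D,F,G} → run B
t=3: ready={A,B,C,D,F,G} → run B
t=4: ready={A,B,C,D,F,G,H} → run B
t=5: ready={A,B,C,D,E,F,G,H} → run B
t=6: ready={A,C,D,E,F,G,H} → run D
t=7: ready={A,C,D,E,F,G,H} → run D
t=8: ready={A,C,D,E,F,G,H} → run D
t=9: ready={A,C,D,E,F,G,H} → run D
t=10: ready={A,C,D,E,F,G,H} → run D
t=11: ready={A,C,D,E,F,G,H} → run D
t=12: ready={A,C,D,E,F,G,H} → run D
t=13: ready={A,C,E,F,G,H} → run F
t=14: ready={A,C,E,F,G,H} → run F
t=15: ready={A,C,E,F,G,H} → run F
t=16: ready={A,C,E,F,G,H} → run F
t=17: ready={A,C,E,F,G,H} → run F
t=18: ready={A,C,E,F,G,H} → run F
t=19: ready={A,C,E,F,G,H} → run F
t=20: ready={A,C,E,G,H} → run A
t=21: ready={C,E,G,H} → run C
t=22: ready={C,E,G,H} → run C
t=23: ready={E,G,H} → run E
t=24: ready={E,G,H} → run E
t=25: ready={E,G,H} → run E
t=26: ready={G,H} → run G
t=27: ready={G,H} → run G
t=28: ready={G,H} → run G
t=29: ready={G,H} → run G
t=30: ready={G,H} → run G
t=31: ready={G,H} → run G
t=32: ready={H} → run H
t=33: ready={H} → run H
t=34: (idle)
t=35: (idle)
t=36: (idle)
t=37: (idle)
t=38: (idle)

running at tick 5 = B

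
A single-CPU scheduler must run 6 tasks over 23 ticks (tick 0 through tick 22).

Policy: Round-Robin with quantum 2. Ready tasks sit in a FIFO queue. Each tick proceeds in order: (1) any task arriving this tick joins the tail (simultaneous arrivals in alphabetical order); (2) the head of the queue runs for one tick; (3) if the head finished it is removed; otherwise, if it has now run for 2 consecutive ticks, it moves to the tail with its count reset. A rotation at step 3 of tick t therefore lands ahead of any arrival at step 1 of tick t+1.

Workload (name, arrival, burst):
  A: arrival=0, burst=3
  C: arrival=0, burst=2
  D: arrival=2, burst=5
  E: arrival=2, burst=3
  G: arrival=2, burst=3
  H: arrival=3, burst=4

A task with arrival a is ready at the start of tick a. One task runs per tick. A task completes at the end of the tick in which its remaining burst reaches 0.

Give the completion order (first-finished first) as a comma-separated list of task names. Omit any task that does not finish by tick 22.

completion order = C, A, E, G, H, D

t=0: queue=[A,C] q_used=0 → run A
t=1: queue=[A,C] q_used=1 → run A
t=2: queue=[C,A,D,E,G] q_used=0 → run C
t=3: queue=[C,A,D,E,G,H] q_used=1 → run C
t=4: queue=[A,D,E,G,H] q_used=0 → run A
t=5: queue=[D,E,G,H] q_used=0 → run D
t=6: queue=[D,E,G,H] q_used=1 → run D
t=7: queue=[E,G,H,D] q_used=0 → run E
t=8: queue=[E,G,H,D] q_used=1 → run E
t=9: queue=[G,H,D,E] q_used=0 → run G
t=10: queue=[G,H,D,E] q_used=1 → run G
t=11: queue=[H,D,E,G] q_used=0 → run H
t=12: queue=[H,D,E,G] q_used=1 → run H
t=13: queue=[D,E,G,H] q_used=0 → run D
t=14: queue=[D,E,G,H] q_used=1 → run D
t=15: queue=[E,G,H,D] q_used=0 → run E
t=16: queue=[G,H,D] q_used=0 → run G
t=17: queue=[H,D] q_used=0 → run H
t=18: queue=[H,D] q_used=1 → run H
t=19: queue=[D] q_used=0 → run D
t=20: (idle)
t=21: (idle)
t=22: (idle)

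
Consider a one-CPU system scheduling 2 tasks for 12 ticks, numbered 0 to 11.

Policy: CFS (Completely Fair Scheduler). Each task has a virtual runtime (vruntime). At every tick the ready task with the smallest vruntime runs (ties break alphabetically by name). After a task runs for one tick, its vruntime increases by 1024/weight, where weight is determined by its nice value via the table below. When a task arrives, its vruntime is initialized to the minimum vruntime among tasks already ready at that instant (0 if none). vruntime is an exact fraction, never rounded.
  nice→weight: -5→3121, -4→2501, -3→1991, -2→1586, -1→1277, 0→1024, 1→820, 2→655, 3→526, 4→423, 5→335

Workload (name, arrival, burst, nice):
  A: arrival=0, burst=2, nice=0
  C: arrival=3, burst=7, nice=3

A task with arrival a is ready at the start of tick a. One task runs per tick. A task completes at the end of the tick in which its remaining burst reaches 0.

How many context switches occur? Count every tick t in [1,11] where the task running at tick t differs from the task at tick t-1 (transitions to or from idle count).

context switches = 3

t=0: vr[A=0] → run A
t=1: vr[A=1] → run A
t=2: (idle)
t=3: vr[C=0] → run C
t=4: vr[C=512/263] → run C
t=5: vr[C=1024/263] → run C
t=6: vr[C=1536/263] → run C
t=7: vr[C=2048/263] → run C
t=8: vr[C=2560/263] → run C
t=9: vr[C=3072/263] → run C
t=10: (idle)
t=11: (idle)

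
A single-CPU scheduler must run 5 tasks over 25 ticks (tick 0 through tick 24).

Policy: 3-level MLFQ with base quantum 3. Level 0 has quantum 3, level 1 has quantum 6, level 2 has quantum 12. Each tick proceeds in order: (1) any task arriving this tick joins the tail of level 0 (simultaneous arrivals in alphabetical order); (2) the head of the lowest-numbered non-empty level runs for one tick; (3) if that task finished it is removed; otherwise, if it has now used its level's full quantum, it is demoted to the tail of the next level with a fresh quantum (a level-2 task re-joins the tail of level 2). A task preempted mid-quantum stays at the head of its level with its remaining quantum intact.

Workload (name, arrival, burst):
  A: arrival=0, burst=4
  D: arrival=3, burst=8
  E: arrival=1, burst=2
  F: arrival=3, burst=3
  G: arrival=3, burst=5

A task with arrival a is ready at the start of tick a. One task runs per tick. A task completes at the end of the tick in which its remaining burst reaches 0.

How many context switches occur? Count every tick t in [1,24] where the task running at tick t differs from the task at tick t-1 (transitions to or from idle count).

context switches = 8

t=0: L0/L1/L2 = A/-/- → run A
t=1: L0/L1/L2 = AE/-/- → run A
t=2: L0/L1/L2 = AE/-/- → run A
t=3: L0/L1/L2 = EDFG/A/- → run E
t=4: L0/L1/L2 = EDFG/A/- → run E
t=5: L0/L1/L2 = DFG/A/- → run D
t=6: L0/L1/L2 = DFG/A/- → run D
t=7: L0/L1/L2 = DFG/A/- → run D
t=8: L0/L1/L2 = FG/AD/- → run F
t=9: L0/L1/L2 = FG/AD/- → run F
t=10: L0/L1/L2 = FG/AD/- → run F
t=11: L0/L1/L2 = G/AD/- → run G
t=12: L0/L1/L2 = G/AD/- → run G
t=13: L0/L1/L2 = G/AD/- → run G
t=14: L0/L1/L2 = -/ADG/- → run A
t=15: L0/L1/L2 = -/DG/- → run D
t=16: L0/L1/L2 = -/DG/- → run D
t=17: L0/L1/L2 = -/DG/- → run D
t=18: L0/L1/L2 = -/DG/- → run D
t=19: L0/L1/L2 = -/DG/- → run D
t=20: L0/L1/L2 = -/G/- → run G
t=21: L0/L1/L2 = -/G/- → run G
t=22: (idle)
t=23: (idle)
t=24: (idle)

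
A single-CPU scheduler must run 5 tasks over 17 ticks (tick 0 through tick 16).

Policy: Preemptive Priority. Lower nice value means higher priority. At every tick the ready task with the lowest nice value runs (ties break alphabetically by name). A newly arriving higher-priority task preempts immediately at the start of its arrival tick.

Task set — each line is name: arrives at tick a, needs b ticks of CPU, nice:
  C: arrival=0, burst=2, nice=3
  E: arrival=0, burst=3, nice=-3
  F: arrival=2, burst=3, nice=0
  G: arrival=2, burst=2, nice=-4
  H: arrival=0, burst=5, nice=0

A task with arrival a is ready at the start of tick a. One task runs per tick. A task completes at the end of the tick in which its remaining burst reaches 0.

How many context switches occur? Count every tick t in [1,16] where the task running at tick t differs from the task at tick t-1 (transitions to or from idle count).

t=0: ready={C,E,H} → run E
t=1: ready={C,E,H} → run E
t=2: ready={C,E,F,G,H} → run G
t=3: ready={C,E,F,G,H} → run G
t=4: ready={C,E,F,H} → run E
t=5: ready={C,F,H} → run F
t=6: ready={C,F,H} → run F
t=7: ready={C,F,H} → run F
t=8: ready={C,H} → run H
t=9: ready={C,H} → run H
t=10: ready={C,H} → run H
t=11: ready={C,H} → run H
t=12: ready={C,H} → run H
t=13: ready={C} → run C
t=14: ready={C} → run C
t=15: (idle)
t=16: (idle)

context switches = 6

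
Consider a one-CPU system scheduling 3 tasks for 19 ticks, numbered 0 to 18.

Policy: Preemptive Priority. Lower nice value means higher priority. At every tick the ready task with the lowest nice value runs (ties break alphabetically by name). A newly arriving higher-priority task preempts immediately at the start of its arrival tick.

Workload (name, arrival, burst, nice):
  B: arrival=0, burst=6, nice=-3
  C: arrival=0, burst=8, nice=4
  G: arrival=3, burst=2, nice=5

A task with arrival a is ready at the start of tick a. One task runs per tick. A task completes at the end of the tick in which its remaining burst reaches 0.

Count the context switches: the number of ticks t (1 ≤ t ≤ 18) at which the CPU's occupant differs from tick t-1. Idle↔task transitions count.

context switches = 3

t=0: ready={B,C} → run B
t=1: ready={B,C} → run B
t=2: ready={B,C} → run B
t=3: ready={B,C,G} → run B
t=4: ready={B,C,G} → run B
t=5: ready={B,C,G} → run B
t=6: ready={C,G} → run C
t=7: ready={C,G} → run C
t=8: ready={C,G} → run C
t=9: ready={C,G} → run C
t=10: ready={C,G} → run C
t=11: ready={C,G} → run C
t=12: ready={C,G} → run C
t=13: ready={C,G} → run C
t=14: ready={G} → run G
t=15: ready={G} → run G
t=16: (idle)
t=17: (idle)
t=18: (idle)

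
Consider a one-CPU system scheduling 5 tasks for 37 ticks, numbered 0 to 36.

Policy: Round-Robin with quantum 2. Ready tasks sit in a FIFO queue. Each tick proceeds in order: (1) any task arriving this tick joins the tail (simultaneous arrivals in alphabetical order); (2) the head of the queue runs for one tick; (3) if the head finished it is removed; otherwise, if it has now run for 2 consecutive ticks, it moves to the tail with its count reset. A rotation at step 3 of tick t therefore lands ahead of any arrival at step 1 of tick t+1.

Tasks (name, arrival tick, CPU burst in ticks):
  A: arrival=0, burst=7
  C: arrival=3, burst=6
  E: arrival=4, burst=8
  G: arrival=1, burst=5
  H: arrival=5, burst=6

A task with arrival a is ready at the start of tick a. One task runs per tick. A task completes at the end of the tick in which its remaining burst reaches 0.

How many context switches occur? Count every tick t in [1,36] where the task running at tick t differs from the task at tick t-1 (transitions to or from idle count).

context switches = 17

t=0: queue=[A] q_used=0 → run A
t=1: queue=[A,G] q_used=1 → run A
t=2: queue=[G,A] q_used=0 → run G
t=3: queue=[G,A,C] q_used=1 → run G
t=4: queue=[A,C,G,E] q_used=0 → run A
t=5: queue=[A,C,G,E,H] q_used=1 → run A
t=6: queue=[C,G,E,H,A] q_used=0 → run C
t=7: queue=[C,G,E,H,A] q_used=1 → run C
t=8: queue=[G,E,H,A,C] q_used=0 → run G
t=9: queue=[G,E,H,A,C] q_used=1 → run G
t=10: queue=[E,H,A,C,G] q_used=0 → run E
t=11: queue=[E,H,A,C,G] q_used=1 → run E
t=12: queue=[H,A,C,G,E] q_used=0 → run H
t=13: queue=[H,A,C,G,E] q_used=1 → run H
t=14: queue=[A,C,G,E,H] q_used=0 → run A
t=15: queue=[A,C,G,E,H] q_used=1 → run A
t=16: queue=[C,G,E,H,A] q_used=0 → run C
t=17: queue=[C,G,E,H,A] q_used=1 → run C
t=18: queue=[G,E,H,A,C] q_used=0 → run G
t=19: queue=[E,H,A,C] q_used=0 → run E
t=20: queue=[E,H,A,C] q_used=1 → run E
t=21: queue=[H,A,C,E] q_used=0 → run H
t=22: queue=[H,A,C,E] q_used=1 → run H
t=23: queue=[A,C,E,H] q_used=0 → run A
t=24: queue=[C,E,H] q_used=0 → run C
t=25: queue=[C,E,H] q_used=1 → run C
t=26: queue=[E,H] q_used=0 → run E
t=27: queue=[E,H] q_used=1 → run E
t=28: queue=[H,E] q_used=0 → run H
t=29: queue=[H,E] q_used=1 → run H
t=30: queue=[E] q_used=0 → run E
t=31: queue=[E] q_used=1 → run E
t=32: (idle)
t=33: (idle)
t=34: (idle)
t=35: (idle)
t=36: (idle)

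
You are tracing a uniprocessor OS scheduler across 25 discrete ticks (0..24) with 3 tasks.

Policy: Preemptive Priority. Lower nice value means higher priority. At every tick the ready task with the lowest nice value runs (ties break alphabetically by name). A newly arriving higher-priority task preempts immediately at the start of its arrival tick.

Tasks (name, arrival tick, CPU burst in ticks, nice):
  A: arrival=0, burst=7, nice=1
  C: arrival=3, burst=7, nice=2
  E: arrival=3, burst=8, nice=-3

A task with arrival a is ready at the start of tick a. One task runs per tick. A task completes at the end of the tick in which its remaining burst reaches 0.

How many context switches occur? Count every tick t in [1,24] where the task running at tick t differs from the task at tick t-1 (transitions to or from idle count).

t=0: ready={A} → run A
t=1: ready={A} → run A
t=2: ready={A} → run A
t=3: ready={A,C,E} → run E
t=4: ready={A,C,E} → run E
t=5: ready={A,C,E} → run E
t=6: ready={A,C,E} → run E
t=7: ready={A,C,E} → run E
t=8: ready={A,C,E} → run E
t=9: ready={A,C,E} → run E
t=10: ready={A,C,E} → run E
t=11: ready={A,C} → run A
t=12: ready={A,C} → run A
t=13: ready={A,C} → run A
t=14: ready={A,C} → run A
t=15: ready={C} → run C
t=16: ready={C} → run C
t=17: ready={C} → run C
t=18: ready={C} → run C
t=19: ready={C} → run C
t=20: ready={C} → run C
t=21: ready={C} → run C
t=22: (idle)
t=23: (idle)
t=24: (idle)

context switches = 4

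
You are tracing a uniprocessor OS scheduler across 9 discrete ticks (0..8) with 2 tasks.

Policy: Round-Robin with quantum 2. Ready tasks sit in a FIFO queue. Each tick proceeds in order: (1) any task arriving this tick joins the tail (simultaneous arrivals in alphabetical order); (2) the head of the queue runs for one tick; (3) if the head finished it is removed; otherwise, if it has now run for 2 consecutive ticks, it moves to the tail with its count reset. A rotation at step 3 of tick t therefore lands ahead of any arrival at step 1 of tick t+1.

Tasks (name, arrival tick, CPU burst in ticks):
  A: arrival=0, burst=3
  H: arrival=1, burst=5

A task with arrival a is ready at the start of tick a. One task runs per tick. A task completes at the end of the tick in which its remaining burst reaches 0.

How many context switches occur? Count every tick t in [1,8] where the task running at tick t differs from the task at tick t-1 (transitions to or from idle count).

context switches = 4

t=0: queue=[A] q_used=0 → run A
t=1: queue=[A,H] q_used=1 → run A
t=2: queue=[H,A] q_used=0 → run H
t=3: queue=[H,A] q_used=1 → run H
t=4: queue=[A,H] q_used=0 → run A
t=5: queue=[H] q_used=0 → run H
t=6: queue=[H] q_used=1 → run H
t=7: queue=[H] q_used=0 → run H
t=8: (idle)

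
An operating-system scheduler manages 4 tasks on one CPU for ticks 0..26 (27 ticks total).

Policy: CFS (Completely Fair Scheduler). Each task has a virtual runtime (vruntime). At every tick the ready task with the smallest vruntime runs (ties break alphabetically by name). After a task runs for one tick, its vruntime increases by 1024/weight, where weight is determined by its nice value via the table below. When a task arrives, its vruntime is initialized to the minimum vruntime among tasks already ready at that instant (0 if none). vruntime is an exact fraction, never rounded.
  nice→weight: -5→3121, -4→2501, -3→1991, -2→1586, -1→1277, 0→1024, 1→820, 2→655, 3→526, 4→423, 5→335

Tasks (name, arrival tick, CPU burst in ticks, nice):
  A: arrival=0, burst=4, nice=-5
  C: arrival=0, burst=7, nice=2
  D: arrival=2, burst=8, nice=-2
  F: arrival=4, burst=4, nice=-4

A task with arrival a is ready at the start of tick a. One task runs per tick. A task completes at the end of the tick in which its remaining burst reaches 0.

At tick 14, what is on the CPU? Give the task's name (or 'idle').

running at tick 14 = D

t=0: vr[A=0 C=0] → run A
t=1: vr[A=1024/3121 C=0] → run C
t=2: vr[A=1024/3121 C=1024/655 D=1024/3121] → run A
t=3: vr[A=2048/3121 C=1024/655 D=1024/3121] → run D
t=4: vr[A=2048/3121 C=1024/655 D=2409984/2474953 F=2048/3121] → run A
t=5: vr[A=3072/3121 C=1024/655 D=2409984/2474953 F=2048/3121] → run F
t=6: vr[A=3072/3121 C=1024/655 D=2409984/2474953 F=8317952/7805621] → run D
t=7: vr[A=3072/3121 C=1024/655 D=4007936/2474953 F=8317952/7805621] → run A
t=8: vr[C=1024/655 D=4007936/2474953 F=8317952/7805621] → run F
t=9: vr[C=1024/655 D=4007936/2474953 F=11513856/7805621] → run F
t=10: vr[C=1024/655 D=4007936/2474953 F=14709760/7805621] → run C
t=11: vr[C=2048/655 D=4007936/2474953 F=14709760/7805621] → run D
t=12: vr[C=2048/655 D=5605888/2474953 F=14709760/7805621] → run F
t=13: vr[C=2048/655 D=5605888/2474953] → run D
t=14: vr[C=2048/655 D=7203840/2474953] → run D
t=15: vr[C=2048/655 D=8801792/2474953] → run C
t=16: vr[C=3072/655 D=8801792/2474953] → run D
t=17: vr[C=3072/655 D=10399744/2474953] → run D
t=18: vr[C=3072/655 D=11997696/2474953] → run C
t=19: vr[C=4096/655 D=11997696/2474953] → run D
t=20: vr[C=4096/655] → run C
t=21: vr[C=1024/131] → run C
t=22: vr[C=6144/655] → run C
t=23: (idle)
t=24: (idle)
t=25: (idle)
t=26: (idle)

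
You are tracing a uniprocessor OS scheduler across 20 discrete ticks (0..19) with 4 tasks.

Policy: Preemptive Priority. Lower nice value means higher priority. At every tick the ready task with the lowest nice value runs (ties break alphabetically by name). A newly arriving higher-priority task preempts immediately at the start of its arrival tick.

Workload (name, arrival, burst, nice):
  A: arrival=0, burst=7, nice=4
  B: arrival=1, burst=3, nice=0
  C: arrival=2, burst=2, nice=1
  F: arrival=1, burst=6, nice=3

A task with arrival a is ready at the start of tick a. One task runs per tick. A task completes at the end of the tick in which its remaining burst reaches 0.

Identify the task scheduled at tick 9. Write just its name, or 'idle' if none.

t=0: ready={A} → run A
t=1: ready={A,B,F} → run B
t=2: ready={A,B,C,F} → run B
t=3: ready={A,B,C,F} → run B
t=4: ready={A,C,F} → run C
t=5: ready={A,C,F} → run C
t=6: ready={A,F} → run F
t=7: ready={A,F} → run F
t=8: ready={A,F} → run F
t=9: ready={A,F} → run F
t=10: ready={A,F} → run F
t=11: ready={A,F} → run F
t=12: ready={A} → run A
t=13: ready={A} → run A
t=14: ready={A} → run A
t=15: ready={A} → run A
t=16: ready={A} → run A
t=17: ready={A} → run A
t=18: (idle)
t=19: (idle)

running at tick 9 = F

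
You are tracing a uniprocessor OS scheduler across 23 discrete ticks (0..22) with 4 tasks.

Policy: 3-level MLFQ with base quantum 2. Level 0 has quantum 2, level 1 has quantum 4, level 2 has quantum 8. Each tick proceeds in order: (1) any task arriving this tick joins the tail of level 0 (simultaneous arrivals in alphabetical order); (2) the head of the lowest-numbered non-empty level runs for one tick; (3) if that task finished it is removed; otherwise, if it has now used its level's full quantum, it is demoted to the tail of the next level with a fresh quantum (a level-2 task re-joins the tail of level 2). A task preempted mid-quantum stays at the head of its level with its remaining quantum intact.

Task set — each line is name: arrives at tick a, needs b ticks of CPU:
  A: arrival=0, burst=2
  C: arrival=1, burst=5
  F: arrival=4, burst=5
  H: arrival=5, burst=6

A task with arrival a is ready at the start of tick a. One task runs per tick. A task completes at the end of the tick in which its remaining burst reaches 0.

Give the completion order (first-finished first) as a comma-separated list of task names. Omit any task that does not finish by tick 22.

completion order = A, C, F, H

t=0: L0/L1/L2 = A/-/- → run A
t=1: L0/L1/L2 = AC/-/- → run A
t=2: L0/L1/L2 = C/-/- → run C
t=3: L0/L1/L2 = C/-/- → run C
t=4: L0/L1/L2 = F/C/- → run F
t=5: L0/L1/L2 = FH/C/- → run F
t=6: L0/L1/L2 = H/CF/- → run H
t=7: L0/L1/L2 = H/CF/- → run H
t=8: L0/L1/L2 = -/CFH/- → run C
t=9: L0/L1/L2 = -/CFH/- → run C
t=10: L0/L1/L2 = -/CFH/- → run C
t=11: L0/L1/L2 = -/FH/- → run F
t=12: L0/L1/L2 = -/FH/- → run F
t=13: L0/L1/L2 = -/FH/- → run F
t=14: L0/L1/L2 = -/H/- → run H
t=15: L0/L1/L2 = -/H/- → run H
t=16: L0/L1/L2 = -/H/- → run H
t=17: L0/L1/L2 = -/H/- → run H
t=18: (idle)
t=19: (idle)
t=20: (idle)
t=21: (idle)
t=22: (idle)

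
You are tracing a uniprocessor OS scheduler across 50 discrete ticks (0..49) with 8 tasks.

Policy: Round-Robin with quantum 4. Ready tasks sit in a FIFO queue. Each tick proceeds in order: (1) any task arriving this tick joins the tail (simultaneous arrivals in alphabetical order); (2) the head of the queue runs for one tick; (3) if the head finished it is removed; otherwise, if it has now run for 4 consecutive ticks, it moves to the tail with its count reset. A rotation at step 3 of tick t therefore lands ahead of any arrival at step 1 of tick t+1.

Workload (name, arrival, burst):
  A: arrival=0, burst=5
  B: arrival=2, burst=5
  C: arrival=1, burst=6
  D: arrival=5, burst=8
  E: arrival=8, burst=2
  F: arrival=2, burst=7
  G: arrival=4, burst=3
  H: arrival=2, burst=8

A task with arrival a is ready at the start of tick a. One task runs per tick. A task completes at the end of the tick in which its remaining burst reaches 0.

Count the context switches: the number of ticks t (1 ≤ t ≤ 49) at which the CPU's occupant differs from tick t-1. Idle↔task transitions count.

context switches = 14

t=0: queue=[A] q_used=0 → run A
t=1: queue=[A,C] q_used=1 → run A
t=2: queue=[A,C,B,F,H] q_used=2 → run A
t=3: queue=[A,C,B,F,H] q_used=3 → run A
t=4: queue=[C,B,F,H,A,G] q_used=0 → run C
t=5: queue=[C,B,F,H,A,G,D] q_used=1 → run C
t=6: queue=[C,B,F,H,A,G,D] q_used=2 → run C
t=7: queue=[C,B,F,H,A,G,D] q_used=3 → run C
t=8: queue=[B,F,H,A,G,D,C,E] q_used=0 → run B
t=9: queue=[B,F,H,A,G,D,C,E] q_used=1 → run B
t=10: queue=[B,F,H,A,G,D,C,E] q_used=2 → run B
t=11: queue=[B,F,H,A,G,D,C,E] q_used=3 → run B
t=12: queue=[F,H,A,G,D,C,E,B] q_used=0 → run F
t=13: queue=[F,H,A,G,D,C,E,B] q_used=1 → run F
t=14: queue=[F,H,A,G,D,C,E,B] q_used=2 → run F
t=15: queue=[F,H,A,G,D,C,E,B] q_used=3 → run F
t=16: queue=[H,A,G,D,C,E,B,F] q_used=0 → run H
t=17: queue=[H,A,G,D,C,E,B,F] q_used=1 → run H
t=18: queue=[H,A,G,D,C,E,B,F] q_used=2 → run H
t=19: queue=[H,A,G,D,C,E,B,F] q_used=3 → run H
t=20: queue=[A,G,D,C,E,B,F,H] q_used=0 → run A
t=21: queue=[G,D,C,E,B,F,H] q_used=0 → run G
t=22: queue=[G,D,C,E,B,F,H] q_used=1 → run G
t=23: queue=[G,D,C,E,B,F,H] q_used=2 → run G
t=24: queue=[D,C,E,B,F,H] q_used=0 → run D
t=25: queue=[D,C,E,B,F,H] q_used=1 → run D
t=26: queue=[D,C,E,B,F,H] q_used=2 → run D
t=27: queue=[D,C,E,B,F,H] q_used=3 → run D
t=28: queue=[C,E,B,F,H,D] q_used=0 → run C
t=29: queue=[C,E,B,F,H,D] q_used=1 → run C
t=30: queue=[E,B,F,H,D] q_used=0 → run E
t=31: queue=[E,B,F,H,D] q_used=1 → run E
t=32: queue=[B,F,H,D] q_used=0 → run B
t=33: queue=[F,H,D] q_used=0 → run F
t=34: queue=[F,H,D] q_used=1 → run F
t=35: queue=[F,H,D] q_used=2 → run F
t=36: queue=[H,D] q_used=0 → run H
t=37: queue=[H,D] q_used=1 → run H
t=38: queue=[H,D] q_used=2 → run H
t=39: queue=[H,D] q_used=3 → run H
t=40: queue=[D] q_used=0 → run D
t=41: queue=[D] q_used=1 → run D
t=42: queue=[D] q_used=2 → run D
t=43: queue=[D] q_used=3 → run D
t=44: (idle)
t=45: (idle)
t=46: (idle)
t=47: (idle)
t=48: (idle)
t=49: (idle)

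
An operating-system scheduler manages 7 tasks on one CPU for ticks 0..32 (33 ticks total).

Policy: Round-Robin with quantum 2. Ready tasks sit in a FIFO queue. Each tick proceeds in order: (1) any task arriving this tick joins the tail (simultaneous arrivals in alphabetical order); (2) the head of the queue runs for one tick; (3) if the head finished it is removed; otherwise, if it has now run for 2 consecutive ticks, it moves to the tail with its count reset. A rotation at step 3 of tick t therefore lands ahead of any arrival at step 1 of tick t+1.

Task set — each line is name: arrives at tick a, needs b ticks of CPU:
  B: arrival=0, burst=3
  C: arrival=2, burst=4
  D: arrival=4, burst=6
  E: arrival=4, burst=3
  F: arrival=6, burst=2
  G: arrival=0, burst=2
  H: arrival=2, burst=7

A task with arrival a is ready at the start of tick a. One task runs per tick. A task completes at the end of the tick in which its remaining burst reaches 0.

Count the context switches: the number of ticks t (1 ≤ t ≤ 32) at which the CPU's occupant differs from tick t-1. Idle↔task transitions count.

t=0: queue=[B,G] q_used=0 → run B
t=1: queue=[B,G] q_used=1 → run B
t=2: queue=[G,B,C,H] q_used=0 → run G
t=3: queue=[G,B,C,H] q_used=1 → run G
t=4: queue=[B,C,H,D,E] q_used=0 → run B
t=5: queue=[C,H,D,E] q_used=0 → run C
t=6: queue=[C,H,D,E,F] q_used=1 → run C
t=7: queue=[H,D,E,F,C] q_used=0 → run H
t=8: queue=[H,D,E,F,C] q_used=1 → run H
t=9: queue=[D,E,F,C,H] q_used=0 → run D
t=10: queue=[D,E,F,C,H] q_used=1 → run D
t=11: queue=[E,F,C,H,D] q_used=0 → run E
t=12: queue=[E,F,C,H,D] q_used=1 → run E
t=13: queue=[F,C,H,D,E] q_used=0 → run F
t=14: queue=[F,C,H,D,E] q_used=1 → run F
t=15: queue=[C,H,D,E] q_used=0 → run C
t=16: queue=[C,H,D,E] q_used=1 → run C
t=17: queue=[H,D,E] q_used=0 → run H
t=18: queue=[H,D,E] q_used=1 → run H
t=19: queue=[D,E,H] q_used=0 → run D
t=20: queue=[D,E,H] q_used=1 → run D
t=21: queue=[E,H,D] q_used=0 → run E
t=22: queue=[H,D] q_used=0 → run H
t=23: queue=[H,D] q_used=1 → run H
t=24: queue=[D,H] q_used=0 → run D
t=25: queue=[D,H] q_used=1 → run D
t=26: queue=[H] q_used=0 → run H
t=27: (idle)
t=28: (idle)
t=29: (idle)
t=30: (idle)
t=31: (idle)
t=32: (idle)

context switches = 15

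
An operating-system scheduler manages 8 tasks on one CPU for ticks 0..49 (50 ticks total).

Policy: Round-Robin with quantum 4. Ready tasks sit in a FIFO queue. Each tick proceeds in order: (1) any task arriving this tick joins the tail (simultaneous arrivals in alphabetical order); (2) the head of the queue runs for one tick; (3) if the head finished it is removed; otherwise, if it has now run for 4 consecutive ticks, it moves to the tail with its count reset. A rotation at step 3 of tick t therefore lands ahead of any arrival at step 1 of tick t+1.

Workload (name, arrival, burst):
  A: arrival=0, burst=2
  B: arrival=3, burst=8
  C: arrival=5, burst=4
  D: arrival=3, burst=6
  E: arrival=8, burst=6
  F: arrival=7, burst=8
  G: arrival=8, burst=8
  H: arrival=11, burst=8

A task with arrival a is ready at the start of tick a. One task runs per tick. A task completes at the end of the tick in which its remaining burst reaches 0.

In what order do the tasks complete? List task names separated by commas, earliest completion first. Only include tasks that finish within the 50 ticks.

completion order = A, C, B, D, F, E, G

t=0: queue=[A] q_used=0 → run A
t=1: queue=[A] q_used=1 → run A
t=2: (idle)
t=3: queue=[B,D] q_used=0 → run B
t=4: queue=[B,D] q_used=1 → run B
t=5: queue=[B,D,C] q_used=2 → run B
t=6: queue=[B,D,C] q_used=3 → run B
t=7: queue=[D,C,B,F] q_used=0 → run D
t=8: queue=[D,C,B,F,E,G] q_used=1 → run D
t=9: queue=[D,C,B,F,E,G] q_used=2 → run D
t=10: queue=[D,C,B,F,E,G] q_used=3 → run D
t=11: queue=[C,B,F,E,G,D,H] q_used=0 → run C
t=12: queue=[C,B,F,E,G,D,H] q_used=1 → run C
t=13: queue=[C,B,F,E,G,D,H] q_used=2 → run C
t=14: queue=[C,B,F,E,G,D,H] q_used=3 → run C
t=15: queue=[B,F,E,G,D,H] q_used=0 → run B
t=16: queue=[B,F,E,G,D,H] q_used=1 → run B
t=17: queue=[B,F,E,G,D,H] q_used=2 → run B
t=18: queue=[B,F,E,G,D,H] q_used=3 → run B
t=19: queue=[F,E,G,D,H] q_used=0 → run F
t=20: queue=[F,E,G,D,H] q_used=1 → run F
t=21: queue=[F,E,G,D,H] q_used=2 → run F
t=22: queue=[F,E,G,D,H] q_used=3 → run F
t=23: queue=[E,G,D,H,F] q_used=0 → run E
t=24: queue=[E,G,D,H,F] q_used=1 → run E
t=25: queue=[E,G,D,H,F] q_used=2 → run E
t=26: queue=[E,G,D,H,F] q_used=3 → run E
t=27: queue=[G,D,H,F,E] q_used=0 → run G
t=28: queue=[G,D,H,F,E] q_used=1 → run G
t=29: queue=[G,D,H,F,E] q_used=2 → run G
t=30: queue=[G,D,H,F,E] q_used=3 → run G
t=31: queue=[D,H,F,E,G] q_used=0 → run D
t=32: queue=[D,H,F,E,G] q_used=1 → run D
t=33: queue=[H,F,E,G] q_used=0 → run H
t=34: queue=[H,F,E,G] q_used=1 → run H
t=35: queue=[H,F,E,G] q_used=2 → run H
t=36: queue=[H,F,E,G] q_used=3 → run H
t=37: queue=[F,E,G,H] q_used=0 → run F
t=38: queue=[F,E,G,H] q_used=1 → run F
t=39: queue=[F,E,G,H] q_used=2 → run F
t=40: queue=[F,E,G,H] q_used=3 → run F
t=41: queue=[E,G,H] q_used=0 → run E
t=42: queue=[E,G,H] q_used=1 → run E
t=43: queue=[G,H] q_used=0 → run G
t=44: queue=[G,H] q_used=1 → run G
t=45: queue=[G,H] q_used=2 → run G
t=46: queue=[G,H] q_used=3 → run G
t=47: queue=[H] q_used=0 → run H
t=48: queue=[H] q_used=1 → run H
t=49: queue=[H] q_used=2 → run H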